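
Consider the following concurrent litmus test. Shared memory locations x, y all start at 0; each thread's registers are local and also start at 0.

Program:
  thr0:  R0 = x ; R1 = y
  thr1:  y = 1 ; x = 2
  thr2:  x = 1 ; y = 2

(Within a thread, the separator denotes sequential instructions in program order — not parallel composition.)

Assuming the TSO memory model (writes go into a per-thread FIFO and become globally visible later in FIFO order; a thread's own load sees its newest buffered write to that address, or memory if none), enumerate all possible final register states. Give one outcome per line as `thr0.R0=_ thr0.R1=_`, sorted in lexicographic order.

thr0.R0=0 thr0.R1=0
thr0.R0=0 thr0.R1=1
thr0.R0=0 thr0.R1=2
thr0.R0=1 thr0.R1=0
thr0.R0=1 thr0.R1=1
thr0.R0=1 thr0.R1=2
thr0.R0=2 thr0.R1=1
thr0.R0=2 thr0.R1=2

outcome vector order: (thr0.R0,thr0.R1)
|TSO outcomes| = 8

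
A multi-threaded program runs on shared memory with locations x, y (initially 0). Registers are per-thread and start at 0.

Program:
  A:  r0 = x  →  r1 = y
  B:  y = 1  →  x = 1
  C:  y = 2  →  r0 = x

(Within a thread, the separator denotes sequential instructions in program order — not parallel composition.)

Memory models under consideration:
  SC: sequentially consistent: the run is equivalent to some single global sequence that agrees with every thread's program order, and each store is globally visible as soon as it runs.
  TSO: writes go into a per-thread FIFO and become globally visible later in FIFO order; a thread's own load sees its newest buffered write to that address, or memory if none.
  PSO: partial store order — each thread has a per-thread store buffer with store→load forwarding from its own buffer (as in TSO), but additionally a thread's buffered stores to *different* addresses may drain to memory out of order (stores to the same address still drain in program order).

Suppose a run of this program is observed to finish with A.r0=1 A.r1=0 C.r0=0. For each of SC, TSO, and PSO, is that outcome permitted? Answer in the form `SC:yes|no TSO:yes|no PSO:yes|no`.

outcome vector order: (A.r0,A.r1,C.r0)
[SC] allowed = {<0 0 0>; <0 0 1>; <0 1 0>; <0 1 1>; <0 2 0>; <0 2 1>; <1 1 0>; <1 1 1>; <1 2 0>; <1 2 1>}
[TSO] allowed = {<0 0 0>; <0 0 1>; <0 1 0>; <0 1 1>; <0 2 0>; <0 2 1>; <1 1 0>; <1 1 1>; <1 2 0>; <1 2 1>}
[PSO] allowed = {<0 0 0>; <0 0 1>; <0 1 0>; <0 1 1>; <0 2 0>; <0 2 1>; <1 0 0>; <1 0 1>; <1 1 0>; <1 1 1>; <1 2 0>; <1 2 1>}
target <1 0 0> ∈ {PSO}

SC:no TSO:no PSO:yes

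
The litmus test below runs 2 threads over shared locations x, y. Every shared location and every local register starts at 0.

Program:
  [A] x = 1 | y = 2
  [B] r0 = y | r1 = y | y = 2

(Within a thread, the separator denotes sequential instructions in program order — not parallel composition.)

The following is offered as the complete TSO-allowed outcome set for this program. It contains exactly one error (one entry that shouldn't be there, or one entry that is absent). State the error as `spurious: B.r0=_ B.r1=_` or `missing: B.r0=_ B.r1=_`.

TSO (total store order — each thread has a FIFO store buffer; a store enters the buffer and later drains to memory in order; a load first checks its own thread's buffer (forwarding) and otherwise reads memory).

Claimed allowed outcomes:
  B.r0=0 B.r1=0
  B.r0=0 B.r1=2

missing: B.r0=2 B.r1=2

outcome vector order: (B.r0,B.r1)
TSO: 3 outcomes — {(0,0); (0,2); (2,2)}
TSO∖claimed = {(2,2)}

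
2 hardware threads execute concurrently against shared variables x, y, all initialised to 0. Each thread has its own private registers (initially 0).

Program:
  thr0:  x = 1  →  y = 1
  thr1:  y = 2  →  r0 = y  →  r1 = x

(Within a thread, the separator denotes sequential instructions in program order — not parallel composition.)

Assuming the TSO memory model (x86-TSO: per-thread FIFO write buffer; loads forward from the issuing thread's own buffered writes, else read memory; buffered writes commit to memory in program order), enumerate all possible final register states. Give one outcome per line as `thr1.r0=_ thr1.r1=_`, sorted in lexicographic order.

outcome vector order: (thr1.r0,thr1.r1)
|TSO outcomes| = 3

thr1.r0=1 thr1.r1=1
thr1.r0=2 thr1.r1=0
thr1.r0=2 thr1.r1=1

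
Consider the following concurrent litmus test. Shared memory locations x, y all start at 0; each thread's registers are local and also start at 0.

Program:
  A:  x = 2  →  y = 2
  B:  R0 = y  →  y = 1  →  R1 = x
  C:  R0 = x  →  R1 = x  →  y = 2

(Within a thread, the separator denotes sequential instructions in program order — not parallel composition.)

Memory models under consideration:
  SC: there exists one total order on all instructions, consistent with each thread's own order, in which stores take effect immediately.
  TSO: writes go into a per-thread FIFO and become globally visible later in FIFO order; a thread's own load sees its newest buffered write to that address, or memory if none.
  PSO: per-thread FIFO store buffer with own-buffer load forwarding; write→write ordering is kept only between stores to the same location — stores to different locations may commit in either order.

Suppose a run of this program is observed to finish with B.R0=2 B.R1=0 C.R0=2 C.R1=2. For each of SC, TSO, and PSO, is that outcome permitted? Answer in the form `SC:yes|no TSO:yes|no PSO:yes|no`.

SC:no TSO:no PSO:yes

outcome vector order: (B.R0,B.R1,C.R0,C.R1)
SC (10): 0000, 0002, 0022, 0200, 0202, 0222, 2000, 2200, 2202, 2222
TSO (10): 0000, 0002, 0022, 0200, 0202, 0222, 2000, 2200, 2202, 2222
PSO (12): 0000, 0002, 0022, 0200, 0202, 0222, 2000, 2002, 2022, 2200, 2202, 2222
target 2022 ∈ {PSO}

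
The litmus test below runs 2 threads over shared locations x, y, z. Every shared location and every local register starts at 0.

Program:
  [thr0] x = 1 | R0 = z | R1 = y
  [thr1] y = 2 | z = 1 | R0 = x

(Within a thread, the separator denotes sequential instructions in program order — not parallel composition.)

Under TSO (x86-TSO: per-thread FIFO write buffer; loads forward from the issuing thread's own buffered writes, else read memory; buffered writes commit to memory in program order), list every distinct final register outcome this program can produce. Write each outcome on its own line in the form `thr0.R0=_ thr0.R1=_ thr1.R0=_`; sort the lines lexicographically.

thr0.R0=0 thr0.R1=0 thr1.R0=0
thr0.R0=0 thr0.R1=0 thr1.R0=1
thr0.R0=0 thr0.R1=2 thr1.R0=0
thr0.R0=0 thr0.R1=2 thr1.R0=1
thr0.R0=1 thr0.R1=2 thr1.R0=0
thr0.R0=1 thr0.R1=2 thr1.R0=1

outcome vector order: (thr0.R0,thr0.R1,thr1.R0)
|TSO outcomes| = 6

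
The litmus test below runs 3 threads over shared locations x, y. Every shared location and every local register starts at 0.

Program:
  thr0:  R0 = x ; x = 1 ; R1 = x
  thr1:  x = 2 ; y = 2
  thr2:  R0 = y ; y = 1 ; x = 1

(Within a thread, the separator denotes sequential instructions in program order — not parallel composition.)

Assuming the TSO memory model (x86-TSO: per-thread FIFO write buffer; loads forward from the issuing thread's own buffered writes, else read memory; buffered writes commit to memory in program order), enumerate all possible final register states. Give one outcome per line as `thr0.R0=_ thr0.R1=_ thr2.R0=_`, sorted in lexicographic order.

outcome vector order: (thr0.R0,thr0.R1,thr2.R0)
|TSO outcomes| = 9

thr0.R0=0 thr0.R1=1 thr2.R0=0
thr0.R0=0 thr0.R1=1 thr2.R0=2
thr0.R0=0 thr0.R1=2 thr2.R0=0
thr0.R0=0 thr0.R1=2 thr2.R0=2
thr0.R0=1 thr0.R1=1 thr2.R0=0
thr0.R0=1 thr0.R1=1 thr2.R0=2
thr0.R0=1 thr0.R1=2 thr2.R0=0
thr0.R0=2 thr0.R1=1 thr2.R0=0
thr0.R0=2 thr0.R1=1 thr2.R0=2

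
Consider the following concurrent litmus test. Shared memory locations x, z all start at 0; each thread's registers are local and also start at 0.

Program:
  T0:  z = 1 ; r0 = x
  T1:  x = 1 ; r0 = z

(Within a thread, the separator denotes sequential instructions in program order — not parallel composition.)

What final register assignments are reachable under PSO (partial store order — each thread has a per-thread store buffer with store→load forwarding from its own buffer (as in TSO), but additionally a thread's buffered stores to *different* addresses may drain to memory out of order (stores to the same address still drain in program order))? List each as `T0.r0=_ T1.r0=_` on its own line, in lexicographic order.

outcome vector order: (T0.r0,T1.r0)
|PSO outcomes| = 4

T0.r0=0 T1.r0=0
T0.r0=0 T1.r0=1
T0.r0=1 T1.r0=0
T0.r0=1 T1.r0=1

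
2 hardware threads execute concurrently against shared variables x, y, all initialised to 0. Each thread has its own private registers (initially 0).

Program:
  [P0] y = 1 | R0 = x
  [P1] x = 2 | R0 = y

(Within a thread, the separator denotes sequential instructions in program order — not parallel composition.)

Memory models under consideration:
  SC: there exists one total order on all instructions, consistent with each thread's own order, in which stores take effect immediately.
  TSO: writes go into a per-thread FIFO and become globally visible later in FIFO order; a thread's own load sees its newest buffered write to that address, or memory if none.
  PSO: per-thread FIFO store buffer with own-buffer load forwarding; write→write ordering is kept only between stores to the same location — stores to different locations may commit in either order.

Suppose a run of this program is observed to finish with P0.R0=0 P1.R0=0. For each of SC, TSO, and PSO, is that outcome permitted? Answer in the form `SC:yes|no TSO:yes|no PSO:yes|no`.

outcome vector order: (P0.R0,P1.R0)
[SC] allowed = {0/1 2/0 2/1}
[TSO] allowed = {0/0 0/1 2/0 2/1}
[PSO] allowed = {0/0 0/1 2/0 2/1}
target 0/0 ∈ {TSO,PSO}

SC:no TSO:yes PSO:yes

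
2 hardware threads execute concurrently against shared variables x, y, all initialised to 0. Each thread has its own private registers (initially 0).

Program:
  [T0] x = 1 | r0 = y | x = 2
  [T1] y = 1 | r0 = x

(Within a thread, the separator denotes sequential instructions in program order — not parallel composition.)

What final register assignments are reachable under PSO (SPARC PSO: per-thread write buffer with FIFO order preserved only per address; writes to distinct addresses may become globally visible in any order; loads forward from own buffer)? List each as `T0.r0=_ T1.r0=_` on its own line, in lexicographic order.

outcome vector order: (T0.r0,T1.r0)
|PSO outcomes| = 6

T0.r0=0 T1.r0=0
T0.r0=0 T1.r0=1
T0.r0=0 T1.r0=2
T0.r0=1 T1.r0=0
T0.r0=1 T1.r0=1
T0.r0=1 T1.r0=2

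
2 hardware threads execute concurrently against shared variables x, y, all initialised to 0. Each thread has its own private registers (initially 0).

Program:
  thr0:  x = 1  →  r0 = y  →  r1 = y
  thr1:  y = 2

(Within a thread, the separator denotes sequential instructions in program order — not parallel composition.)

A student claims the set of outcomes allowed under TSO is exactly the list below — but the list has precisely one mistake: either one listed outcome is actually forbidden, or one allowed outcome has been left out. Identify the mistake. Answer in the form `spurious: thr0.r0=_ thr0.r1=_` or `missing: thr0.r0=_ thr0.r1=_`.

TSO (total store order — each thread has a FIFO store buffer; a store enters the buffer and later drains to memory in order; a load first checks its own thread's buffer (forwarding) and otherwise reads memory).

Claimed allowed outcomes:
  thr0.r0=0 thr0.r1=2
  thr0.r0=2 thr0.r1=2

missing: thr0.r0=0 thr0.r1=0

outcome vector order: (thr0.r0,thr0.r1)
under TSO → 0/0; 0/2; 2/2
TSO∖claimed = {0/0}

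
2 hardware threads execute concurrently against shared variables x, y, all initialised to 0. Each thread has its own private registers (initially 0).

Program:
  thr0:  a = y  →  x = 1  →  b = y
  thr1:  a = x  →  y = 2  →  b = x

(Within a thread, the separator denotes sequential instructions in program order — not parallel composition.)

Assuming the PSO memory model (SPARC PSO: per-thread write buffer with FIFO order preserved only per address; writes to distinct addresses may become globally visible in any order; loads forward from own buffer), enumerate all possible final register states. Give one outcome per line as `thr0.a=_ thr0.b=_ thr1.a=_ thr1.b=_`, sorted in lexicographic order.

thr0.a=0 thr0.b=0 thr1.a=0 thr1.b=0
thr0.a=0 thr0.b=0 thr1.a=0 thr1.b=1
thr0.a=0 thr0.b=0 thr1.a=1 thr1.b=1
thr0.a=0 thr0.b=2 thr1.a=0 thr1.b=0
thr0.a=0 thr0.b=2 thr1.a=0 thr1.b=1
thr0.a=0 thr0.b=2 thr1.a=1 thr1.b=1
thr0.a=2 thr0.b=2 thr1.a=0 thr1.b=0
thr0.a=2 thr0.b=2 thr1.a=0 thr1.b=1

outcome vector order: (thr0.a,thr0.b,thr1.a,thr1.b)
|PSO outcomes| = 8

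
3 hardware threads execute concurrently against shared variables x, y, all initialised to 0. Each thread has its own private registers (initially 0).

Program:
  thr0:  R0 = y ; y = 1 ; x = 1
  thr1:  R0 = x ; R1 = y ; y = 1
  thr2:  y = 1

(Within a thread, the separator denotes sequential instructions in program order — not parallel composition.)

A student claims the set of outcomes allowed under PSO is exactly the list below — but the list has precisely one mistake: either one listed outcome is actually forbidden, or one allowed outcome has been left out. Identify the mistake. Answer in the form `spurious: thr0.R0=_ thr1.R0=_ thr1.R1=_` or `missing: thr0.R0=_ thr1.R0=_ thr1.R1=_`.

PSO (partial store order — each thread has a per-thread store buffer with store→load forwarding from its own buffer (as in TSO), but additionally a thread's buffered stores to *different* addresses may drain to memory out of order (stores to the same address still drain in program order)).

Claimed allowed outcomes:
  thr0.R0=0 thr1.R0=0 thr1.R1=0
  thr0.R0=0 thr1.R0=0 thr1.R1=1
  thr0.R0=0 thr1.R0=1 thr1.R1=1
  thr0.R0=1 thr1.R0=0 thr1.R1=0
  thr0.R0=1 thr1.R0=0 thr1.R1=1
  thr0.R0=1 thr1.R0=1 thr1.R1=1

missing: thr0.R0=0 thr1.R0=1 thr1.R1=0

outcome vector order: (thr0.R0,thr1.R0,thr1.R1)
[PSO] allowed = {<0 0 0>, <0 0 1>, <0 1 0>, <0 1 1>, <1 0 0>, <1 0 1>, <1 1 1>}
PSO∖claimed = {<0 1 0>}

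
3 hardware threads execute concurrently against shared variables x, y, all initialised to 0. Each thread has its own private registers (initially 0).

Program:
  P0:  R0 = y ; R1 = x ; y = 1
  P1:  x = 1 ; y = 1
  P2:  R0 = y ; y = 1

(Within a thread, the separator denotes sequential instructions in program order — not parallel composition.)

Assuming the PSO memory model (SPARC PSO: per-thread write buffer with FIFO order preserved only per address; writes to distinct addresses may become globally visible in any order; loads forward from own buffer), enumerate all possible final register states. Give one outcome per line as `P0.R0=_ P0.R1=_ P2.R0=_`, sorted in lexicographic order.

P0.R0=0 P0.R1=0 P2.R0=0
P0.R0=0 P0.R1=0 P2.R0=1
P0.R0=0 P0.R1=1 P2.R0=0
P0.R0=0 P0.R1=1 P2.R0=1
P0.R0=1 P0.R1=0 P2.R0=0
P0.R0=1 P0.R1=0 P2.R0=1
P0.R0=1 P0.R1=1 P2.R0=0
P0.R0=1 P0.R1=1 P2.R0=1

outcome vector order: (P0.R0,P0.R1,P2.R0)
|PSO outcomes| = 8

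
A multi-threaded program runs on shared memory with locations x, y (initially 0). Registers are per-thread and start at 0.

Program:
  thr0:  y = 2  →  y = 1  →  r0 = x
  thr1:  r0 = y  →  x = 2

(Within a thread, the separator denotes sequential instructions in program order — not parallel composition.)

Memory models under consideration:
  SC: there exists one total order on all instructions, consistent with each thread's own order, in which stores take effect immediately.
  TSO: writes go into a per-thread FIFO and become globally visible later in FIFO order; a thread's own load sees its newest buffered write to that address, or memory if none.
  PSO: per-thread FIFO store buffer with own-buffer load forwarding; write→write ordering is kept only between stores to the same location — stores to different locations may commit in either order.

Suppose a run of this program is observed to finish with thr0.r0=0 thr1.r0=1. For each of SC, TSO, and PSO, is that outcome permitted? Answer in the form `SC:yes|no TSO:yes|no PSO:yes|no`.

SC:yes TSO:yes PSO:yes

outcome vector order: (thr0.r0,thr1.r0)
under SC → 0/0; 0/1; 0/2; 2/0; 2/1; 2/2
under TSO → 0/0; 0/1; 0/2; 2/0; 2/1; 2/2
under PSO → 0/0; 0/1; 0/2; 2/0; 2/1; 2/2
target 0/1 ∈ {SC,TSO,PSO}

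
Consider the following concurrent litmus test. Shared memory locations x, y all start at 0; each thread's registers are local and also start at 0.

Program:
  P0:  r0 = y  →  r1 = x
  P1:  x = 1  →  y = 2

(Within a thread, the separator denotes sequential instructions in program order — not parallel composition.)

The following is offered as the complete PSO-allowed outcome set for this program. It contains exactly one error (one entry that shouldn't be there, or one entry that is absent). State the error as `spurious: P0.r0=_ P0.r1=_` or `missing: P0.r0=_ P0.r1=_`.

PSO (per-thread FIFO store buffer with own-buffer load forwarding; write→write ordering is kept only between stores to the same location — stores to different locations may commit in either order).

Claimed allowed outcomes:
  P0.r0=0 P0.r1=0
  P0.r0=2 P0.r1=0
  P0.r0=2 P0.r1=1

missing: P0.r0=0 P0.r1=1

outcome vector order: (P0.r0,P0.r1)
under PSO → 00, 01, 20, 21
PSO∖claimed = {01}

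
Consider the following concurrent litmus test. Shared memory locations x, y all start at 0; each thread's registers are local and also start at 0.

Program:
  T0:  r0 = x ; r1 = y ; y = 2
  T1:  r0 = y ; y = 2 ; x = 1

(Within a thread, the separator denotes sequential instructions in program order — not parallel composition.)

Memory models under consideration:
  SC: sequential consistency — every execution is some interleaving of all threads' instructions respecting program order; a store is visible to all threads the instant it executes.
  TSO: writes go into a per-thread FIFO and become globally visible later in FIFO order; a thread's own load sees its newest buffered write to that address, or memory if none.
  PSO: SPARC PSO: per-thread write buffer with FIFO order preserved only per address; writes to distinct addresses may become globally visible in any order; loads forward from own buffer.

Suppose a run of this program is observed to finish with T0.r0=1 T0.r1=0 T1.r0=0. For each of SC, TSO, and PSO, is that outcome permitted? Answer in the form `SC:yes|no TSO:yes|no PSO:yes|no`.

SC:no TSO:no PSO:yes

outcome vector order: (T0.r0,T0.r1,T1.r0)
SC: 4 outcomes — {<0 0 0> <0 0 2> <0 2 0> <1 2 0>}
TSO: 4 outcomes — {<0 0 0> <0 0 2> <0 2 0> <1 2 0>}
PSO: 5 outcomes — {<0 0 0> <0 0 2> <0 2 0> <1 0 0> <1 2 0>}
target <1 0 0> ∈ {PSO}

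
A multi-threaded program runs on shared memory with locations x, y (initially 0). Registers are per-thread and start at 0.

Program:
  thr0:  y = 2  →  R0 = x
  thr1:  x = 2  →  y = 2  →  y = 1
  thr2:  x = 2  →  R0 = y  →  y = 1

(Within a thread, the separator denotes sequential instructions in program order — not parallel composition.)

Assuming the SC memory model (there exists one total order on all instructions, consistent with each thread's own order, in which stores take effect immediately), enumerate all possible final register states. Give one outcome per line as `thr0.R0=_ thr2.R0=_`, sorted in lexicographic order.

thr0.R0=0 thr2.R0=1
thr0.R0=0 thr2.R0=2
thr0.R0=2 thr2.R0=0
thr0.R0=2 thr2.R0=1
thr0.R0=2 thr2.R0=2

outcome vector order: (thr0.R0,thr2.R0)
|SC outcomes| = 5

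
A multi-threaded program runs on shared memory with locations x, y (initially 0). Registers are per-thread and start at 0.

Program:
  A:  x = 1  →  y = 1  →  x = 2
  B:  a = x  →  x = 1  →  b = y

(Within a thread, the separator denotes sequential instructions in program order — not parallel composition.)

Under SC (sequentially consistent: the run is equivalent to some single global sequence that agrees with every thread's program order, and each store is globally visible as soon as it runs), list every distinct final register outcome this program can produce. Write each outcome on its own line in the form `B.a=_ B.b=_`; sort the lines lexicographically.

outcome vector order: (B.a,B.b)
|SC outcomes| = 5

B.a=0 B.b=0
B.a=0 B.b=1
B.a=1 B.b=0
B.a=1 B.b=1
B.a=2 B.b=1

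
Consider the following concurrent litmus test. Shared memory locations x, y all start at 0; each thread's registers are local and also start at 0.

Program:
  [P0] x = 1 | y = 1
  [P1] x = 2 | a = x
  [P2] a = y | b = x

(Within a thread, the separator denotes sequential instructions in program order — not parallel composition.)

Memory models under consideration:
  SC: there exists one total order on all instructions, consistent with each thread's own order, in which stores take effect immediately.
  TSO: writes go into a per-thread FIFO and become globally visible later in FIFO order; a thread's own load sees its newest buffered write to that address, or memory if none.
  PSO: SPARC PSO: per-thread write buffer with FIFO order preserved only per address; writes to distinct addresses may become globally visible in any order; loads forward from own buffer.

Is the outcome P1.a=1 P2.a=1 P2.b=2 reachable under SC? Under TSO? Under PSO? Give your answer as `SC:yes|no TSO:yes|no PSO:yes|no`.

outcome vector order: (P1.a,P2.a,P2.b)
SC: 9 outcomes — {<1 0 0> <1 0 1> <1 0 2> <1 1 1> <2 0 0> <2 0 1> <2 0 2> <2 1 1> <2 1 2>}
TSO: 9 outcomes — {<1 0 0> <1 0 1> <1 0 2> <1 1 1> <2 0 0> <2 0 1> <2 0 2> <2 1 1> <2 1 2>}
PSO: 12 outcomes — {<1 0 0> <1 0 1> <1 0 2> <1 1 0> <1 1 1> <1 1 2> <2 0 0> <2 0 1> <2 0 2> <2 1 0> <2 1 1> <2 1 2>}
target <1 1 2> ∈ {PSO}

SC:no TSO:no PSO:yes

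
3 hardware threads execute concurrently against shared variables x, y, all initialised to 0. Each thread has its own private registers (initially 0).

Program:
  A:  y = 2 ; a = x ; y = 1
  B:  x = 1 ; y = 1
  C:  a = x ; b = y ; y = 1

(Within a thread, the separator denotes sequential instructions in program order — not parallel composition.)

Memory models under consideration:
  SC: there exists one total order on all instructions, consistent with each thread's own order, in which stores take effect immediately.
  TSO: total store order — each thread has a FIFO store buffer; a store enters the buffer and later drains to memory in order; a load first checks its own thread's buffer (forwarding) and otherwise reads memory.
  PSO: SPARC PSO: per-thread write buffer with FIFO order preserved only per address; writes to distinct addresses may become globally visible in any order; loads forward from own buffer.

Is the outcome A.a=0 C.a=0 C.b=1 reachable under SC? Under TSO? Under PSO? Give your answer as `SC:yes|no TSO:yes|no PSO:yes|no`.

outcome vector order: (A.a,C.a,C.b)
SC: 11 outcomes — {<0 0 0>, <0 0 1>, <0 0 2>, <0 1 1>, <0 1 2>, <1 0 0>, <1 0 1>, <1 0 2>, <1 1 0>, <1 1 1>, <1 1 2>}
TSO: 12 outcomes — {<0 0 0>, <0 0 1>, <0 0 2>, <0 1 0>, <0 1 1>, <0 1 2>, <1 0 0>, <1 0 1>, <1 0 2>, <1 1 0>, <1 1 1>, <1 1 2>}
PSO: 12 outcomes — {<0 0 0>, <0 0 1>, <0 0 2>, <0 1 0>, <0 1 1>, <0 1 2>, <1 0 0>, <1 0 1>, <1 0 2>, <1 1 0>, <1 1 1>, <1 1 2>}
target <0 0 1> ∈ {SC,TSO,PSO}

SC:yes TSO:yes PSO:yes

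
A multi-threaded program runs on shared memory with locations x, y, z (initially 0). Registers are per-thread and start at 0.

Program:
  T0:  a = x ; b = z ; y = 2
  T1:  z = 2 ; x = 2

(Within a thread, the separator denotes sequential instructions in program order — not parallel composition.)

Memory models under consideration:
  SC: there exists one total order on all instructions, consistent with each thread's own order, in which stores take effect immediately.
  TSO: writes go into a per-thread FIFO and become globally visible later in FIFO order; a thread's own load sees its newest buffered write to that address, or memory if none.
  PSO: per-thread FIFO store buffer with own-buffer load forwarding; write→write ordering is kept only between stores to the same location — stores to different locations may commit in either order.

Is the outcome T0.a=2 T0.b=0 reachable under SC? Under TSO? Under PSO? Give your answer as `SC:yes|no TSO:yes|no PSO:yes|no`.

outcome vector order: (T0.a,T0.b)
SC (3): 00; 02; 22
TSO (3): 00; 02; 22
PSO (4): 00; 02; 20; 22
target 20 ∈ {PSO}

SC:no TSO:no PSO:yes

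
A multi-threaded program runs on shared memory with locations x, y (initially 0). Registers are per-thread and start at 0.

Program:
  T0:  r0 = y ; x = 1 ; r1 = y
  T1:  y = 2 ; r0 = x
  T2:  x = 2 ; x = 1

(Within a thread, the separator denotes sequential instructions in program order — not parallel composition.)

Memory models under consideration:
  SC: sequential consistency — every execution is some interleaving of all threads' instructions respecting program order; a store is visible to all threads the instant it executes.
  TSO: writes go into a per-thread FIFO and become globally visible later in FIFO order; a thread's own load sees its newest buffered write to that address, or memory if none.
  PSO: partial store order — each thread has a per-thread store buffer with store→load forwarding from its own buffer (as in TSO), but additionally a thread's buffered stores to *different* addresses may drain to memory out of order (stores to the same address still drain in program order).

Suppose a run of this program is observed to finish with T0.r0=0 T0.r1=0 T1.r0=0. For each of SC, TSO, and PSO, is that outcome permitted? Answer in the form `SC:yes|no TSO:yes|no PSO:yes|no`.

SC:no TSO:yes PSO:yes

outcome vector order: (T0.r0,T0.r1,T1.r0)
SC (8): <0 0 1> <0 0 2> <0 2 0> <0 2 1> <0 2 2> <2 2 0> <2 2 1> <2 2 2>
TSO (9): <0 0 0> <0 0 1> <0 0 2> <0 2 0> <0 2 1> <0 2 2> <2 2 0> <2 2 1> <2 2 2>
PSO (9): <0 0 0> <0 0 1> <0 0 2> <0 2 0> <0 2 1> <0 2 2> <2 2 0> <2 2 1> <2 2 2>
target <0 0 0> ∈ {TSO,PSO}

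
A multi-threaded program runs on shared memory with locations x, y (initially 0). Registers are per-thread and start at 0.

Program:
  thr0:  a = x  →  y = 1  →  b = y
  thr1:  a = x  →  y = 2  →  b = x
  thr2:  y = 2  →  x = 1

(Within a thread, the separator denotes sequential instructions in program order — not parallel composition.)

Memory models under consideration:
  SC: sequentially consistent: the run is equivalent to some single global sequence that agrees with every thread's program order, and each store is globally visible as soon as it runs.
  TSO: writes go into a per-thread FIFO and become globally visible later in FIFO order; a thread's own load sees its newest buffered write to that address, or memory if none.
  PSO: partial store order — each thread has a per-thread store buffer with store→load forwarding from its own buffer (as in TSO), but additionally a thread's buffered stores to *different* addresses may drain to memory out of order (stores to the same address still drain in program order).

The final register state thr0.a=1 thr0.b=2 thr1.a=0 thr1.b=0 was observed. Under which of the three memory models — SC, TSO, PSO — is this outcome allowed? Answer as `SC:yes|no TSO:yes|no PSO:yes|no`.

SC:no TSO:yes PSO:yes

outcome vector order: (thr0.a,thr0.b,thr1.a,thr1.b)
SC (11): (0,1,0,0); (0,1,0,1); (0,1,1,1); (0,2,0,0); (0,2,0,1); (0,2,1,1); (1,1,0,0); (1,1,0,1); (1,1,1,1); (1,2,0,1); (1,2,1,1)
TSO (12): (0,1,0,0); (0,1,0,1); (0,1,1,1); (0,2,0,0); (0,2,0,1); (0,2,1,1); (1,1,0,0); (1,1,0,1); (1,1,1,1); (1,2,0,0); (1,2,0,1); (1,2,1,1)
PSO (12): (0,1,0,0); (0,1,0,1); (0,1,1,1); (0,2,0,0); (0,2,0,1); (0,2,1,1); (1,1,0,0); (1,1,0,1); (1,1,1,1); (1,2,0,0); (1,2,0,1); (1,2,1,1)
target (1,2,0,0) ∈ {TSO,PSO}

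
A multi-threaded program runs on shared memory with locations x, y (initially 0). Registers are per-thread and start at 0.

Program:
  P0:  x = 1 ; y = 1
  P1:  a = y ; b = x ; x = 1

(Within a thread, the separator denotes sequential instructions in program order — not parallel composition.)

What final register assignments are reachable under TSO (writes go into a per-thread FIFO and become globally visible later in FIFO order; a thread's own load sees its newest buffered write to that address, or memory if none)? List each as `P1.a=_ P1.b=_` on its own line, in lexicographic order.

outcome vector order: (P1.a,P1.b)
|TSO outcomes| = 3

P1.a=0 P1.b=0
P1.a=0 P1.b=1
P1.a=1 P1.b=1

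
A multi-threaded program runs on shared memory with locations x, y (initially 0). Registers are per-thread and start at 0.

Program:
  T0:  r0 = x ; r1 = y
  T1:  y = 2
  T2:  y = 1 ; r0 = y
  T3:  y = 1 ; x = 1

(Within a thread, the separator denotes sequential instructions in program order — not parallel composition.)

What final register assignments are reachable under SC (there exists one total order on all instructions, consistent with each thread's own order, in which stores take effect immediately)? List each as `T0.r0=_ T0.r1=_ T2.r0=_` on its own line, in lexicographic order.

outcome vector order: (T0.r0,T0.r1,T2.r0)
|SC outcomes| = 10

T0.r0=0 T0.r1=0 T2.r0=1
T0.r0=0 T0.r1=0 T2.r0=2
T0.r0=0 T0.r1=1 T2.r0=1
T0.r0=0 T0.r1=1 T2.r0=2
T0.r0=0 T0.r1=2 T2.r0=1
T0.r0=0 T0.r1=2 T2.r0=2
T0.r0=1 T0.r1=1 T2.r0=1
T0.r0=1 T0.r1=1 T2.r0=2
T0.r0=1 T0.r1=2 T2.r0=1
T0.r0=1 T0.r1=2 T2.r0=2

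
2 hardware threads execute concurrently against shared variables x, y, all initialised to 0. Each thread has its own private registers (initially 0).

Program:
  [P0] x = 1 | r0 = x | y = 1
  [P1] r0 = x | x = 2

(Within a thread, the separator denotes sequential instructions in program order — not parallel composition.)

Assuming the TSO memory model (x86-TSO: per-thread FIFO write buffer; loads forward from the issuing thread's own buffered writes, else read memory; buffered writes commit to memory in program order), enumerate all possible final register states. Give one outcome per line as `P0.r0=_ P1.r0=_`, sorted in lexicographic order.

P0.r0=1 P1.r0=0
P0.r0=1 P1.r0=1
P0.r0=2 P1.r0=0
P0.r0=2 P1.r0=1

outcome vector order: (P0.r0,P1.r0)
|TSO outcomes| = 4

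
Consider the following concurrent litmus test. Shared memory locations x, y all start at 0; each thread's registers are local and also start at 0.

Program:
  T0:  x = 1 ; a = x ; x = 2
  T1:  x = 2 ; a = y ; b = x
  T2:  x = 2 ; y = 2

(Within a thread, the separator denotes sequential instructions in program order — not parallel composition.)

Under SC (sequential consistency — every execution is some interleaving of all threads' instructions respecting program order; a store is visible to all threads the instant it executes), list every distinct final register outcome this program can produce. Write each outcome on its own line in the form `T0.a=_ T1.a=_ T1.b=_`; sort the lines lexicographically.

outcome vector order: (T0.a,T1.a,T1.b)
|SC outcomes| = 7

T0.a=1 T1.a=0 T1.b=1
T0.a=1 T1.a=0 T1.b=2
T0.a=1 T1.a=2 T1.b=1
T0.a=1 T1.a=2 T1.b=2
T0.a=2 T1.a=0 T1.b=1
T0.a=2 T1.a=0 T1.b=2
T0.a=2 T1.a=2 T1.b=2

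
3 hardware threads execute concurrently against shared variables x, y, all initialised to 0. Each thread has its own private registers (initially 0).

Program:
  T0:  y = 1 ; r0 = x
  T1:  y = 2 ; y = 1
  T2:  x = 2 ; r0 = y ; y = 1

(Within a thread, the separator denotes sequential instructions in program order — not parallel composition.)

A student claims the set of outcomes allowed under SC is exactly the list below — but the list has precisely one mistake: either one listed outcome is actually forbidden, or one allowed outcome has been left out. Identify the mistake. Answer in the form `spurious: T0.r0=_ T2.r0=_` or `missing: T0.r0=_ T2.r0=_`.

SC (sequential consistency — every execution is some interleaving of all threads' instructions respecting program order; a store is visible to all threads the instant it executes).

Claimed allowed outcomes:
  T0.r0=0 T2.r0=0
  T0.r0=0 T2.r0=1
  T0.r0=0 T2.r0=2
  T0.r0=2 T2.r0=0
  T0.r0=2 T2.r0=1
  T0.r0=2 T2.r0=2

spurious: T0.r0=0 T2.r0=0

outcome vector order: (T0.r0,T2.r0)
SC (5): (0,1), (0,2), (2,0), (2,1), (2,2)
claimed∖SC = {(0,0)}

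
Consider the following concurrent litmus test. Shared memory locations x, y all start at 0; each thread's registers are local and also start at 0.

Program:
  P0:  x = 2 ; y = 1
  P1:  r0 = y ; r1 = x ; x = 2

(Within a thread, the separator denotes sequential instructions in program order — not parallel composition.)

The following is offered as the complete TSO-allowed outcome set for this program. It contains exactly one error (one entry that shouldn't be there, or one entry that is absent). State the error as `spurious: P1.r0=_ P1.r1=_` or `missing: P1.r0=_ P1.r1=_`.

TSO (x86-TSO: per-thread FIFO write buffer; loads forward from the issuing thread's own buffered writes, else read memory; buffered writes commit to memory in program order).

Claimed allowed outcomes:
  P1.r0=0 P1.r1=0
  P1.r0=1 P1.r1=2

missing: P1.r0=0 P1.r1=2

outcome vector order: (P1.r0,P1.r1)
TSO: 3 outcomes — {0/0; 0/2; 1/2}
TSO∖claimed = {0/2}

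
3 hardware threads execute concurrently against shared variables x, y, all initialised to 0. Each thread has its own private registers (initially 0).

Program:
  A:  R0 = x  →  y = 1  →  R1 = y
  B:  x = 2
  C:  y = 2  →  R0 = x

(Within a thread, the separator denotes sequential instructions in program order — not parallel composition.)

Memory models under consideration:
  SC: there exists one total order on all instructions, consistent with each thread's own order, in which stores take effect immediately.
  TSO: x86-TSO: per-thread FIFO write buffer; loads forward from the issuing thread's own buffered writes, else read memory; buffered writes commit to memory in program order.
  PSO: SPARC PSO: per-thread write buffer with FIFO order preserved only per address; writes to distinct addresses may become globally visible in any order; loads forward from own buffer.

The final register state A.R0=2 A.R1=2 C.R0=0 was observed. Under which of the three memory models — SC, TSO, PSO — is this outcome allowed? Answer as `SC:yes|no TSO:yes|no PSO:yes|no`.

SC:no TSO:yes PSO:yes

outcome vector order: (A.R0,A.R1,C.R0)
SC (7): 0/1/0, 0/1/2, 0/2/0, 0/2/2, 2/1/0, 2/1/2, 2/2/2
TSO (8): 0/1/0, 0/1/2, 0/2/0, 0/2/2, 2/1/0, 2/1/2, 2/2/0, 2/2/2
PSO (8): 0/1/0, 0/1/2, 0/2/0, 0/2/2, 2/1/0, 2/1/2, 2/2/0, 2/2/2
target 2/2/0 ∈ {TSO,PSO}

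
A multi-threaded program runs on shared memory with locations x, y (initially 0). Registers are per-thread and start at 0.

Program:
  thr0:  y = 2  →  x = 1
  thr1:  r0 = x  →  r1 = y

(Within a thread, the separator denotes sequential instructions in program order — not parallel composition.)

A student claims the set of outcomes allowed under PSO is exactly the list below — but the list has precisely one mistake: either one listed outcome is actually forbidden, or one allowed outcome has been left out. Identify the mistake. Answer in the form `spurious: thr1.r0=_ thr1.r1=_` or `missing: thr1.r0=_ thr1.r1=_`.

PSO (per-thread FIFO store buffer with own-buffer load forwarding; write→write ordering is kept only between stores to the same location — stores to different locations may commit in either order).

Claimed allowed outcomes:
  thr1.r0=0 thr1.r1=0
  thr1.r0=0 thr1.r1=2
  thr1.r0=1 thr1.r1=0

outcome vector order: (thr1.r0,thr1.r1)
[PSO] allowed = {<0 0>, <0 2>, <1 0>, <1 2>}
PSO∖claimed = {<1 2>}

missing: thr1.r0=1 thr1.r1=2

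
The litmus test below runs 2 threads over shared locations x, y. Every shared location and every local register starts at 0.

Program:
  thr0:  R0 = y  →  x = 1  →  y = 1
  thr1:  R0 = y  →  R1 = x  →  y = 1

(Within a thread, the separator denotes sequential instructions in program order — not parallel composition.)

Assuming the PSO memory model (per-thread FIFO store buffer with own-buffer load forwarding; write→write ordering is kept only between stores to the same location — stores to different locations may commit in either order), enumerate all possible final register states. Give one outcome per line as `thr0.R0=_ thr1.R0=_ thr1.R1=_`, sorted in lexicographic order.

thr0.R0=0 thr1.R0=0 thr1.R1=0
thr0.R0=0 thr1.R0=0 thr1.R1=1
thr0.R0=0 thr1.R0=1 thr1.R1=0
thr0.R0=0 thr1.R0=1 thr1.R1=1
thr0.R0=1 thr1.R0=0 thr1.R1=0

outcome vector order: (thr0.R0,thr1.R0,thr1.R1)
|PSO outcomes| = 5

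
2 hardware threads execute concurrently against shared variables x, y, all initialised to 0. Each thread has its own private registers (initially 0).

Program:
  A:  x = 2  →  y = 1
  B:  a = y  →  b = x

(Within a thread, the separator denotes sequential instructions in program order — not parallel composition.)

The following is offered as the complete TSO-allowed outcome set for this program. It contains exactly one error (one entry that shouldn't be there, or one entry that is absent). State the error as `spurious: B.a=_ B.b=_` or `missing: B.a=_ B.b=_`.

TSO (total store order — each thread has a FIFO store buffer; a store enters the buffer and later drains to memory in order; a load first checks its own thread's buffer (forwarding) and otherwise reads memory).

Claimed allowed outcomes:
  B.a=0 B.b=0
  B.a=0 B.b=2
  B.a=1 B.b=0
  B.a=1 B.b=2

spurious: B.a=1 B.b=0

outcome vector order: (B.a,B.b)
under TSO → 00; 02; 12
claimed∖TSO = {10}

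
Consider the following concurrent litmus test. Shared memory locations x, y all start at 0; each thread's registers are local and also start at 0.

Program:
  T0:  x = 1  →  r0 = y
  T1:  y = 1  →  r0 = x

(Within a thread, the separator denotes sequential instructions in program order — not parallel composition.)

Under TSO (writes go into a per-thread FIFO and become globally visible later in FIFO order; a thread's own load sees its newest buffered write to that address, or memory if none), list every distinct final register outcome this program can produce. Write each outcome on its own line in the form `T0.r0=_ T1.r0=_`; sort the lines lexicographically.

T0.r0=0 T1.r0=0
T0.r0=0 T1.r0=1
T0.r0=1 T1.r0=0
T0.r0=1 T1.r0=1

outcome vector order: (T0.r0,T1.r0)
|TSO outcomes| = 4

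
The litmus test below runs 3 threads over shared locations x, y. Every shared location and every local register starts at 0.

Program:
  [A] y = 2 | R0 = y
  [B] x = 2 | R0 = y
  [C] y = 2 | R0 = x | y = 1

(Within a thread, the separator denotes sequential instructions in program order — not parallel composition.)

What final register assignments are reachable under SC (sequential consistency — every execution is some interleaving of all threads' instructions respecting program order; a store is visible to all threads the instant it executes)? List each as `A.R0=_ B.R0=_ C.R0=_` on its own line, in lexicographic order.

A.R0=1 B.R0=0 C.R0=2
A.R0=1 B.R0=1 C.R0=0
A.R0=1 B.R0=1 C.R0=2
A.R0=1 B.R0=2 C.R0=0
A.R0=1 B.R0=2 C.R0=2
A.R0=2 B.R0=0 C.R0=2
A.R0=2 B.R0=1 C.R0=0
A.R0=2 B.R0=1 C.R0=2
A.R0=2 B.R0=2 C.R0=0
A.R0=2 B.R0=2 C.R0=2

outcome vector order: (A.R0,B.R0,C.R0)
|SC outcomes| = 10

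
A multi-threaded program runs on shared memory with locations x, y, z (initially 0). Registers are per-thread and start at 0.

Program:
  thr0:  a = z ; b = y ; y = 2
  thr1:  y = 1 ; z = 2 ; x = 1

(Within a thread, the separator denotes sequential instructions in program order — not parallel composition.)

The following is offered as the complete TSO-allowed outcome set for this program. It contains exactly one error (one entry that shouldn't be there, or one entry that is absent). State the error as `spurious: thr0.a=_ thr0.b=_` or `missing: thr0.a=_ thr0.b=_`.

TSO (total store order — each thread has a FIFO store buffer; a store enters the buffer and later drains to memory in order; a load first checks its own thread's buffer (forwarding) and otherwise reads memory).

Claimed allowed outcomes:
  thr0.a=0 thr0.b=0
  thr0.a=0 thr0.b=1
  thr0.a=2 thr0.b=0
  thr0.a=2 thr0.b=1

outcome vector order: (thr0.a,thr0.b)
TSO (3): <0 0>; <0 1>; <2 1>
claimed∖TSO = {<2 0>}

spurious: thr0.a=2 thr0.b=0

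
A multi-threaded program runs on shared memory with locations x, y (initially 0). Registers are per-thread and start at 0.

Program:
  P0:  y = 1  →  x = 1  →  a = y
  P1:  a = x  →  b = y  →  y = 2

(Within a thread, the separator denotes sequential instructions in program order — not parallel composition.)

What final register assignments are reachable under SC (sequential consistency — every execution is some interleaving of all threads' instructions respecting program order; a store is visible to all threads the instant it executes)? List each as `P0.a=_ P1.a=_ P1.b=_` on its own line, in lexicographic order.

outcome vector order: (P0.a,P1.a,P1.b)
|SC outcomes| = 6

P0.a=1 P1.a=0 P1.b=0
P0.a=1 P1.a=0 P1.b=1
P0.a=1 P1.a=1 P1.b=1
P0.a=2 P1.a=0 P1.b=0
P0.a=2 P1.a=0 P1.b=1
P0.a=2 P1.a=1 P1.b=1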